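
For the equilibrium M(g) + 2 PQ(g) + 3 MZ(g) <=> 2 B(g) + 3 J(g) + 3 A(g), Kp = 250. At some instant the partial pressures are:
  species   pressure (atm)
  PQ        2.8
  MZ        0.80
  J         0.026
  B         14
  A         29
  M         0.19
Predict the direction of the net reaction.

Qp = P(B)²·P(J)³·P(A)³ / (P(M)·P(PQ)²·P(MZ)³) = (14)²·(0.026)³·(29)³ / ((0.19)·(2.8)²·(0.80)³) = 110
Qp = 110 < Kp = 250, so the forward reaction proceeds.

in the forward direction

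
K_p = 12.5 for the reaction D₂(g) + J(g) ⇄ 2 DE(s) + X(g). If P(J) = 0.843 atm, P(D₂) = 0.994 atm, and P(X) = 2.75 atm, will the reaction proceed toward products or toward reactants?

toward products

(DE is a pure solid — omitted from Q_p.)
Q_p = P(X) / (P(D₂)·P(J)) = (2.75) / ((0.994)·(0.843)) = 3.28
Q_p = 3.28 < K_p = 12.5, so the forward reaction proceeds.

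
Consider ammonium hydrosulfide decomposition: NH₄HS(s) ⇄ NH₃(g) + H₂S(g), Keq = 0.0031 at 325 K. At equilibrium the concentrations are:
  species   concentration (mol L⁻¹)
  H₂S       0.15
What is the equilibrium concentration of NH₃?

(NH₄HS is a pure solid — omitted from Keq.)
At equilibrium, Keq = [NH₃]·[H₂S] = 0.0031.
([NH₃])·(0.15) = 0.0031
[NH₃] = 0.0207 = 0.021 mol L⁻¹

[NH₃] = 0.021 mol L⁻¹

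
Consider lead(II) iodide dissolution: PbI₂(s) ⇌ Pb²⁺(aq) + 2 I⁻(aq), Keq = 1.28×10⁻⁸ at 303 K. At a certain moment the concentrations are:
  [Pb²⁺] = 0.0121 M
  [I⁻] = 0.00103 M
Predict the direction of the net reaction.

at equilibrium

(PbI₂ is a pure solid — omitted from Q.)
Q = [Pb²⁺]·[I⁻]² = (0.0121)·(0.00103)² = 1.28×10⁻⁸
Q = 1.28×10⁻⁸ = Keq, so the system is already at equilibrium.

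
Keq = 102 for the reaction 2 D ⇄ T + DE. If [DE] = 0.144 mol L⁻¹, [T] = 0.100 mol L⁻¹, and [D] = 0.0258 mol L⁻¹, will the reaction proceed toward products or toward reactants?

toward products

Q = [T]·[DE] / [D]² = (0.100)·(0.144) / (0.0258)² = 21.6
Q = 21.6 < Keq = 102, so the forward reaction proceeds.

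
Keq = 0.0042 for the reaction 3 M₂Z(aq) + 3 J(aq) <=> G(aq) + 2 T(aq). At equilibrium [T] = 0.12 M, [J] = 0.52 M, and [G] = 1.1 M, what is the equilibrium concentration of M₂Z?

[M₂Z] = 3.0 M

At equilibrium, Keq = [G]·[T]² / ([M₂Z]³·[J]³) = 0.0042.
(1.1)·(0.12)² / (([M₂Z])³·(0.52)³) = 0.0042
[M₂Z]³ = 26.8 ⇒ [M₂Z] = 3.0 M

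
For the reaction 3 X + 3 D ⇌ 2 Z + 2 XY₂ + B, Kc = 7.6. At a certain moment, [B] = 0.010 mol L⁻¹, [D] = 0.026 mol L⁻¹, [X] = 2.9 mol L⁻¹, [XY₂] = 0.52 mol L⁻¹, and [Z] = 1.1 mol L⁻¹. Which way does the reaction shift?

Qc = [Z]²·[XY₂]²·[B] / ([X]³·[D]³) = (1.1)²·(0.52)²·(0.010) / ((2.9)³·(0.026)³) = 7.6
Qc = 7.6 = Kc, so the system is already at equilibrium.

at equilibrium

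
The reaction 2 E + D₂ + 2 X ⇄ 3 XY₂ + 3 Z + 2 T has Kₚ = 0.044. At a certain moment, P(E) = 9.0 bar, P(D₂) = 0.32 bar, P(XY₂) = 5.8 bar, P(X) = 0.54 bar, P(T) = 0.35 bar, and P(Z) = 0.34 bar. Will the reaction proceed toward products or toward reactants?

to the left

Qₚ = P(XY₂)³·P(Z)³·P(T)² / (P(E)²·P(D₂)·P(X)²) = (5.8)³·(0.34)³·(0.35)² / ((9.0)²·(0.32)·(0.54)²) = 0.12
Qₚ = 0.12 > Kₚ = 0.044, so the reverse reaction proceeds.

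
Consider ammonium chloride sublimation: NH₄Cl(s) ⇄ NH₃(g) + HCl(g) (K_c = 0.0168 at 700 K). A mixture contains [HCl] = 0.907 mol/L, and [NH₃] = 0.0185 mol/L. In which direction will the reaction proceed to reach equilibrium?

(NH₄Cl is a pure solid — omitted from Q_c.)
Q_c = [NH₃]·[HCl] = (0.0185)·(0.907) = 0.0168
Q_c = 0.0168 = K_c, so the system is already at equilibrium.

no net change (already at equilibrium)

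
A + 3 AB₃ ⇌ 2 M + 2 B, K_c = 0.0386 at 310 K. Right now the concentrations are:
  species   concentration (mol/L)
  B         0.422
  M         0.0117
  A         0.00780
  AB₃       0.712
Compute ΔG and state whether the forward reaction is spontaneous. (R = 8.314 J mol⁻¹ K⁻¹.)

Q_c = [M]²·[B]² / ([A]·[AB₃]³) = (0.0117)²·(0.422)² / ((0.00780)·(0.712)³) = 0.00866
ΔG = RT ln(Q_c/K_c) = (8.314 J mol⁻¹ K⁻¹)(310 K) × ln(0.00866/0.0386)
   = (2.577 kJ/mol)(-1.495) = -3.85 kJ/mol
ΔG < 0, so the forward reaction is spontaneous (proceeds forward).

ΔG = -3.85 kJ/mol; the forward reaction is spontaneous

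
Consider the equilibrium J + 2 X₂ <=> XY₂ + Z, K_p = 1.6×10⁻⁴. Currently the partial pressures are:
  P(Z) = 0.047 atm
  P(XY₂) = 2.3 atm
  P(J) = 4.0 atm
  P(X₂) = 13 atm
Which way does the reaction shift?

Q_p = P(XY₂)·P(Z) / (P(J)·P(X₂)²) = (2.3)·(0.047) / ((4.0)·(13)²) = 1.6×10⁻⁴
Q_p = 1.6×10⁻⁴ = K_p, so the system is already at equilibrium.

no net change (already at equilibrium)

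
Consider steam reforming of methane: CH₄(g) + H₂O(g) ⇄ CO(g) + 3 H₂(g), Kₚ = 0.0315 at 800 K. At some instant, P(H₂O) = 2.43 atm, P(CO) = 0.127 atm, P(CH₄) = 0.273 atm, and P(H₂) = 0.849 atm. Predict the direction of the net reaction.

in the reverse direction

Qₚ = P(CO)·P(H₂)³ / (P(CH₄)·P(H₂O)) = (0.127)·(0.849)³ / ((0.273)·(2.43)) = 0.117
Qₚ = 0.117 > Kₚ = 0.0315, so the reverse reaction proceeds.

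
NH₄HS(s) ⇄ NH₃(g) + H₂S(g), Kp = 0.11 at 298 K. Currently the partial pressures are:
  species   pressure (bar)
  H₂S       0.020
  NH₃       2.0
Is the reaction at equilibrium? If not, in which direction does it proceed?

(NH₄HS is a pure solid — omitted from Qp.)
Qp = P(NH₃)·P(H₂S) = (2.0)·(0.020) = 0.040
Qp = 0.040 < Kp = 0.11, so the forward reaction proceeds.

forward (toward products)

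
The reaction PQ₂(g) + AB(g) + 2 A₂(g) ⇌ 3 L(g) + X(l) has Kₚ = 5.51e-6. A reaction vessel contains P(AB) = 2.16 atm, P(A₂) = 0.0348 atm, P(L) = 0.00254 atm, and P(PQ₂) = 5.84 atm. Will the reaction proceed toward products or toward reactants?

toward products

(X is a pure liquid — omitted from Qₚ.)
Qₚ = P(L)³ / (P(PQ₂)·P(AB)·P(A₂)²) = (0.00254)³ / ((5.84)·(2.16)·(0.0348)²) = 1.07e-6
Qₚ = 1.07e-6 < Kₚ = 5.51e-6, so the forward reaction proceeds.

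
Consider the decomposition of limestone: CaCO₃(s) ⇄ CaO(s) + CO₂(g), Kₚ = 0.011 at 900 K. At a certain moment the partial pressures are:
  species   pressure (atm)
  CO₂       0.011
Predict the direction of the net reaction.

(CaCO₃, CaO are pure solids — omitted from Qₚ.)
Qₚ = P(CO₂) = 0.011
Qₚ = 0.011 = Kₚ, so the system is already at equilibrium.

at equilibrium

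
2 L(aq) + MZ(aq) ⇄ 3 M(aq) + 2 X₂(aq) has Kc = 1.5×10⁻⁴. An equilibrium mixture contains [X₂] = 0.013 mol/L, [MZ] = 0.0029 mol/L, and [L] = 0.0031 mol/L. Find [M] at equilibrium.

At equilibrium, Kc = [M]³·[X₂]² / ([L]²·[MZ]) = 1.5×10⁻⁴.
([M])³·(0.013)² / ((0.0031)²·(0.0029)) = 1.5×10⁻⁴
[M]³ = 2.47×10⁻⁸ ⇒ [M] = 0.0029 mol/L

[M] = 0.0029 mol/L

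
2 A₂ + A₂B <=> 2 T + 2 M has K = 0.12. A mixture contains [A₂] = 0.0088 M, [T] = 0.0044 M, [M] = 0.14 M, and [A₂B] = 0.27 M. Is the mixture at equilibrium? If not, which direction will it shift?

Q = [T]²·[M]² / ([A₂]²·[A₂B]) = (0.0044)²·(0.14)² / ((0.0088)²·(0.27)) = 0.018
Q = 0.018 < K = 0.12: net forward reaction.

no; Q < K, reaction proceeds forward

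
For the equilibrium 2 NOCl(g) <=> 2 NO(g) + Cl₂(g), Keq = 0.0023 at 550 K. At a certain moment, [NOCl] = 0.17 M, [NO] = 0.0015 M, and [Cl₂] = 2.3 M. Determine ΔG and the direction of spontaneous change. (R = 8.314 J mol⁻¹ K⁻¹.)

ΔG = -11.7 kJ/mol; the forward reaction is spontaneous

Q = [NO]²·[Cl₂] / [NOCl]² = (0.0015)²·(2.3) / (0.17)² = 1.79e-4
ΔG = RT ln(Q/Keq) = (8.314 J mol⁻¹ K⁻¹)(550 K) × ln(1.79e-4/0.0023)
   = (4.573 kJ/mol)(-2.553) = -11.7 kJ/mol
ΔG < 0, so the forward reaction is spontaneous (proceeds forward).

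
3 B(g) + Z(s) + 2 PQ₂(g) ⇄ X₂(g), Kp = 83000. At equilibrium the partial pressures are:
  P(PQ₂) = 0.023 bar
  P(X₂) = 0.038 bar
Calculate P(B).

(Z is a pure solid — omitted from Kp.)
At equilibrium, Kp = P(X₂) / (P(B)³·P(PQ₂)²) = 83000.
(0.038) / ((P(B))³·(0.023)²) = 83000
P(B)³ = 8.65×10⁻⁴ ⇒ P(B) = 0.095 bar

P(B) = 0.095 bar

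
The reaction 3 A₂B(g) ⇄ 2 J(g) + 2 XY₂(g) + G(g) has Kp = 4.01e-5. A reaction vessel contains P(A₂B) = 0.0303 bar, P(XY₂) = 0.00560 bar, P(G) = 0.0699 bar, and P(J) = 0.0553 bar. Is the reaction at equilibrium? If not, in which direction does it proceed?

Qp = P(J)²·P(XY₂)²·P(G) / P(A₂B)³ = (0.0553)²·(0.00560)²·(0.0699) / (0.0303)³ = 2.41e-4
Qp = 2.41e-4 > Kp = 4.01e-5, so the reverse reaction proceeds.

in the reverse direction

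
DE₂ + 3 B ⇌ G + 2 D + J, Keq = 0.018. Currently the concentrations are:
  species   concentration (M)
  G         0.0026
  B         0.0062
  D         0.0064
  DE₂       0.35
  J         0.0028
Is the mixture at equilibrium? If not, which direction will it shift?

Q = [G]·[D]²·[J] / ([DE₂]·[B]³) = (0.0026)·(0.0064)²·(0.0028) / ((0.35)·(0.0062)³) = 0.0036
Q = 0.0036 < Keq = 0.018: net forward reaction.

no; Q < K, reaction proceeds forward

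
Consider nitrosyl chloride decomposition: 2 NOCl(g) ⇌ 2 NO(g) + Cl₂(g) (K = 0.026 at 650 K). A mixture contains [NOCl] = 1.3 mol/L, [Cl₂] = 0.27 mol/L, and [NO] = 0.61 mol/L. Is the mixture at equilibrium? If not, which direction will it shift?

Q = [NO]²·[Cl₂] / [NOCl]² = (0.61)²·(0.27) / (1.3)² = 0.059
Q = 0.059 > K = 0.026: net reverse reaction.

no; Q > K, reaction proceeds in reverse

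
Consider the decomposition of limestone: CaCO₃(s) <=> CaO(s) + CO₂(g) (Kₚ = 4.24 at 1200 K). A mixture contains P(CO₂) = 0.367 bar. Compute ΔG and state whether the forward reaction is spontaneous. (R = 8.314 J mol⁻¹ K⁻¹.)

ΔG = -24.4 kJ/mol; the forward reaction is spontaneous

(CaCO₃, CaO are pure solids — omitted from Qₚ.)
Qₚ = P(CO₂) = 0.367
ΔG = RT ln(Qₚ/Kₚ) = (8.314 J mol⁻¹ K⁻¹)(1200 K) × ln(0.367/4.24)
   = (9.977 kJ/mol)(-2.447) = -24.4 kJ/mol
ΔG < 0, so the forward reaction is spontaneous (proceeds forward).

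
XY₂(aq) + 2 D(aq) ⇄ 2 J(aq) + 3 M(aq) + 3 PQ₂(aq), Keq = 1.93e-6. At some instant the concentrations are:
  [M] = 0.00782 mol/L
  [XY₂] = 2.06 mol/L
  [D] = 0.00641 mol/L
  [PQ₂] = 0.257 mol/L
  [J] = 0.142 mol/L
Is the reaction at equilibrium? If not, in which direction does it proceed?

no net change (already at equilibrium)

Q = [J]²·[M]³·[PQ₂]³ / ([XY₂]·[D]²) = (0.142)²·(0.00782)³·(0.257)³ / ((2.06)·(0.00641)²) = 1.93e-6
Q = 1.93e-6 = Keq, so the system is already at equilibrium.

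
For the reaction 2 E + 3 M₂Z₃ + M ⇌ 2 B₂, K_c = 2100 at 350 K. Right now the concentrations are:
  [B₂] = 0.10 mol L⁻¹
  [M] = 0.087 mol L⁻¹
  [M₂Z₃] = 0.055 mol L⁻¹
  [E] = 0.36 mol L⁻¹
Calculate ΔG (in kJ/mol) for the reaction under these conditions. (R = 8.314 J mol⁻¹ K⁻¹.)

Q_c = [B₂]² / ([E]²·[M₂Z₃]³·[M]) = (0.10)² / ((0.36)²·(0.055)³·(0.087)) = 5330
ΔG = RT ln(Q_c/K_c) = (8.314 J mol⁻¹ K⁻¹)(350 K) × ln(5330/2100)
   = (2.910 kJ/mol)(0.9314) = 2.71 kJ/mol
ΔG > 0, so the forward reaction is non-spontaneous (proceeds in reverse).

ΔG = 2.71 kJ/mol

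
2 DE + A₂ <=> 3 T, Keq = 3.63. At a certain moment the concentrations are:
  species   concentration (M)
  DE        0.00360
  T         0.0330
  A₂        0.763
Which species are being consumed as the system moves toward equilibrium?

Q = [T]³ / ([DE]²·[A₂]) = (0.0330)³ / ((0.00360)²·(0.763)) = 3.63
Q = 3.63 = Keq; the system is at equilibrium.

none (at equilibrium)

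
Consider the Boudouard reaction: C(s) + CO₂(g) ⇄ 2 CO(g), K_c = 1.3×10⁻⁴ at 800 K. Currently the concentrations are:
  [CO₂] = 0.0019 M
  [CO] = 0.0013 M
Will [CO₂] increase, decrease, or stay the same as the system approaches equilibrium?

increase

(C is a pure solid — omitted from Q_c.)
Q_c = [CO]² / [CO₂] = (0.0013)² / (0.0019) = 8.9×10⁻⁴
Q_c = 8.9×10⁻⁴ > K_c = 1.3×10⁻⁴: net reverse reaction.
CO₂ is a reactant, so it increases.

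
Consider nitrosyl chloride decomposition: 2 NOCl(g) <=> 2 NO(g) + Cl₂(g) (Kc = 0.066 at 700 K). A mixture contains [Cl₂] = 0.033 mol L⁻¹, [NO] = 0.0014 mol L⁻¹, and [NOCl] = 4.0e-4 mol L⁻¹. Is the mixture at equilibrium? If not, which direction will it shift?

no; Q > K, reaction proceeds in reverse

Qc = [NO]²·[Cl₂] / [NOCl]² = (0.0014)²·(0.033) / (4.0e-4)² = 0.40
Qc = 0.40 > Kc = 0.066: net reverse reaction.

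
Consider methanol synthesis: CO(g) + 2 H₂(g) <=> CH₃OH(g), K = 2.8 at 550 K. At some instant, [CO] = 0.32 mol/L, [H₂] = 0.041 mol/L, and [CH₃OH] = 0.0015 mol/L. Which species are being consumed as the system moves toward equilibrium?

none (at equilibrium)

Q = [CH₃OH] / ([CO]·[H₂]²) = (0.0015) / ((0.32)·(0.041)²) = 2.8
Q = 2.8 = K; the system is at equilibrium.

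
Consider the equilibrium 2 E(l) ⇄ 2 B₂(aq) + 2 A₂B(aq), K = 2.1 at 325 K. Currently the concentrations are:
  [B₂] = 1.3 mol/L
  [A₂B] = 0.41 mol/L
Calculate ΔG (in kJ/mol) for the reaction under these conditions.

ΔG = -5.41 kJ/mol

(E is a pure liquid — omitted from Q.)
Q = [B₂]²·[A₂B]² = (1.3)²·(0.41)² = 0.284
ΔG = RT ln(Q/K) = (8.314 J mol⁻¹ K⁻¹)(325 K) × ln(0.284/2.1)
   = (2.702 kJ/mol)(-2.001) = -5.41 kJ/mol
ΔG < 0, so the forward reaction is spontaneous (proceeds forward).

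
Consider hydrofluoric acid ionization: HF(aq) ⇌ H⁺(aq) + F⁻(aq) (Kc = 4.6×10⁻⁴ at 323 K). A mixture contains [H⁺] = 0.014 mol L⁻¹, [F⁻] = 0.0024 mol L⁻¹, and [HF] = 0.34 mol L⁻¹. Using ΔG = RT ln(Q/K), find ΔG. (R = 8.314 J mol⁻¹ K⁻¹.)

ΔG = -4.13 kJ/mol

Qc = [H⁺]·[F⁻] / [HF] = (0.014)·(0.0024) / (0.34) = 9.88×10⁻⁵
ΔG = RT ln(Qc/Kc) = (8.314 J mol⁻¹ K⁻¹)(323 K) × ln(9.88×10⁻⁵/4.6×10⁻⁴)
   = (2.685 kJ/mol)(-1.538) = -4.13 kJ/mol
ΔG < 0, so the forward reaction is spontaneous (proceeds forward).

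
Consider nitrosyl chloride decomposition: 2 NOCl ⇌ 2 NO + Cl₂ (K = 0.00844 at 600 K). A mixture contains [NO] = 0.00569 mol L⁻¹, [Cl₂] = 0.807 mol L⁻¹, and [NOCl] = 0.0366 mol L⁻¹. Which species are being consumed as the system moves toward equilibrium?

NO, Cl₂ (products)

Q = [NO]²·[Cl₂] / [NOCl]² = (0.00569)²·(0.807) / (0.0366)² = 0.0195
Q = 0.0195 > K = 0.00844: net reverse reaction.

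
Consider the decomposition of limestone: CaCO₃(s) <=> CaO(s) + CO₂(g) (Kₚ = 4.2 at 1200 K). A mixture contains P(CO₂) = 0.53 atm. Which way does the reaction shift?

(CaCO₃, CaO are pure solids — omitted from Qₚ.)
Qₚ = P(CO₂) = 0.53
Qₚ = 0.53 < Kₚ = 4.2, so the forward reaction proceeds.

to the right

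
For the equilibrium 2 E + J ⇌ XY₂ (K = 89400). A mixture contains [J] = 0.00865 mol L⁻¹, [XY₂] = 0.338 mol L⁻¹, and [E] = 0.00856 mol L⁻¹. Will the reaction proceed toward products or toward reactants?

Q = [XY₂] / ([E]²·[J]) = (0.338) / ((0.00856)²·(0.00865)) = 5.33×10⁵
Q = 5.33×10⁵ > K = 89400, so the reverse reaction proceeds.

in the reverse direction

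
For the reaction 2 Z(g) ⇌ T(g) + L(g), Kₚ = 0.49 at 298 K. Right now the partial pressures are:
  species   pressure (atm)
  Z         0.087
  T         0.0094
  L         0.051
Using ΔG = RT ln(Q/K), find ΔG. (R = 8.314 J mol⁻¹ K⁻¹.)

Qₚ = P(T)·P(L) / P(Z)² = (0.0094)·(0.051) / (0.087)² = 0.0633
ΔG = RT ln(Qₚ/Kₚ) = (8.314 J mol⁻¹ K⁻¹)(298 K) × ln(0.0633/0.49)
   = (2.478 kJ/mol)(-2.047) = -5.07 kJ/mol
ΔG < 0, so the forward reaction is spontaneous (proceeds forward).

ΔG = -5.07 kJ/mol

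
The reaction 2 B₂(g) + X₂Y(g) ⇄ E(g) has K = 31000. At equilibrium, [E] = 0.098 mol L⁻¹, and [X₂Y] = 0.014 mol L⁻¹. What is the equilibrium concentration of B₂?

[B₂] = 0.015 mol L⁻¹

At equilibrium, K = [E] / ([B₂]²·[X₂Y]) = 31000.
(0.098) / (([B₂])²·(0.014)) = 31000
[B₂]² = 2.26×10⁻⁴ ⇒ [B₂] = 0.015 mol L⁻¹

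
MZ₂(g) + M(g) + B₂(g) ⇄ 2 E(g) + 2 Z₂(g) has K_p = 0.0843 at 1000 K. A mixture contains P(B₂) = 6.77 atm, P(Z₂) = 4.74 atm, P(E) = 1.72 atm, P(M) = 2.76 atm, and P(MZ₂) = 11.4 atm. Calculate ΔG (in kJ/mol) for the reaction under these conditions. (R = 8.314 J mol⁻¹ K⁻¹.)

Q_p = P(E)²·P(Z₂)² / (P(MZ₂)·P(M)·P(B₂)) = (1.72)²·(4.74)² / ((11.4)·(2.76)·(6.77)) = 0.312
ΔG = RT ln(Q_p/K_p) = (8.314 J mol⁻¹ K⁻¹)(1000 K) × ln(0.312/0.0843)
   = (8.314 kJ/mol)(1.309) = 10.9 kJ/mol
ΔG > 0, so the forward reaction is non-spontaneous (proceeds in reverse).

ΔG = 10.9 kJ/mol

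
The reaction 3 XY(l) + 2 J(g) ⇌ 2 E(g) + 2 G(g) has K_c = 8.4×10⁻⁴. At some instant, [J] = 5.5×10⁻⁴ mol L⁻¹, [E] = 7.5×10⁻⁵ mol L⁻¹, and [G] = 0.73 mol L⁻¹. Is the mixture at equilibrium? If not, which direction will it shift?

no; Q > K, reaction proceeds in reverse

(XY is a pure liquid — omitted from Q_c.)
Q_c = [E]²·[G]² / [J]² = (7.5×10⁻⁵)²·(0.73)² / (5.5×10⁻⁴)² = 0.0099
Q_c = 0.0099 > K_c = 8.4×10⁻⁴: net reverse reaction.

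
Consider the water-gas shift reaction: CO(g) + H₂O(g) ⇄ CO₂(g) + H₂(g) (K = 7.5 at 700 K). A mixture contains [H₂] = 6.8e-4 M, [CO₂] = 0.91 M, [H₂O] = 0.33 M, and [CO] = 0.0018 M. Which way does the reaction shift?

to the right

Q = [CO₂]·[H₂] / ([CO]·[H₂O]) = (0.91)·(6.8e-4) / ((0.0018)·(0.33)) = 1.0
Q = 1.0 < K = 7.5, so the forward reaction proceeds.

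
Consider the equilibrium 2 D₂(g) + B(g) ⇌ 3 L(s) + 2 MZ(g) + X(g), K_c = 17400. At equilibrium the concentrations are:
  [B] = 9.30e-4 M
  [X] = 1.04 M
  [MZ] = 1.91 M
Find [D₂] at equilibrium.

[D₂] = 0.484 M

(L is a pure solid — omitted from K_c.)
At equilibrium, K_c = [MZ]²·[X] / ([D₂]²·[B]) = 17400.
(1.91)²·(1.04) / (([D₂])²·(9.30e-4)) = 17400
[D₂]² = 0.234 ⇒ [D₂] = 0.484 M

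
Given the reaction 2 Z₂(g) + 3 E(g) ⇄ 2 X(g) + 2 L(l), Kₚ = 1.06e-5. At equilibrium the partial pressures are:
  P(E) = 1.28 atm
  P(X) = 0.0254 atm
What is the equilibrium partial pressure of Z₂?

P(Z₂) = 5.39 atm

(L is a pure liquid — omitted from Kₚ.)
At equilibrium, Kₚ = P(X)² / (P(Z₂)²·P(E)³) = 1.06e-5.
(0.0254)² / ((P(Z₂))²·(1.28)³) = 1.06e-5
P(Z₂)² = 29.0 ⇒ P(Z₂) = 5.39 atm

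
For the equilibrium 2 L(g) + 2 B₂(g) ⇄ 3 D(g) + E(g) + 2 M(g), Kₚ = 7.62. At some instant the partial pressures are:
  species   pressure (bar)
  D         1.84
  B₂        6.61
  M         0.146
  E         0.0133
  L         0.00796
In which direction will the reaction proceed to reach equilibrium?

Qₚ = P(D)³·P(E)·P(M)² / (P(L)²·P(B₂)²) = (1.84)³·(0.0133)·(0.146)² / ((0.00796)²·(6.61)²) = 0.638
Qₚ = 0.638 < Kₚ = 7.62, so the forward reaction proceeds.

in the forward direction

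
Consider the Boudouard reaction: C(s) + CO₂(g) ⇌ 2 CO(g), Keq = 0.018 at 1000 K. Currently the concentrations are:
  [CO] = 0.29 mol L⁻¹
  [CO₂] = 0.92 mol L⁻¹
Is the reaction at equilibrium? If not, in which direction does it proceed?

(C is a pure solid — omitted from Q.)
Q = [CO]² / [CO₂] = (0.29)² / (0.92) = 0.091
Q = 0.091 > Keq = 0.018, so the reverse reaction proceeds.

to the left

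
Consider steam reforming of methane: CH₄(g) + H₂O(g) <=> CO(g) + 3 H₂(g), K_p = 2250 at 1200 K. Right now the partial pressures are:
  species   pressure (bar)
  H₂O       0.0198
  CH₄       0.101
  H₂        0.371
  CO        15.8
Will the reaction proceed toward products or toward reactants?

in the forward direction

Q_p = P(CO)·P(H₂)³ / (P(CH₄)·P(H₂O)) = (15.8)·(0.371)³ / ((0.101)·(0.0198)) = 403
Q_p = 403 < K_p = 2250, so the forward reaction proceeds.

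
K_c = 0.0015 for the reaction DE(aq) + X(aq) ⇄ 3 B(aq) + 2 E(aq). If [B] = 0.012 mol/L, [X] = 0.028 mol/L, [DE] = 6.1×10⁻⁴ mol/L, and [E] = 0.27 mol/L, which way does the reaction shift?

toward reactants

Q_c = [B]³·[E]² / ([DE]·[X]) = (0.012)³·(0.27)² / ((6.1×10⁻⁴)·(0.028)) = 0.0074
Q_c = 0.0074 > K_c = 0.0015, so the reverse reaction proceeds.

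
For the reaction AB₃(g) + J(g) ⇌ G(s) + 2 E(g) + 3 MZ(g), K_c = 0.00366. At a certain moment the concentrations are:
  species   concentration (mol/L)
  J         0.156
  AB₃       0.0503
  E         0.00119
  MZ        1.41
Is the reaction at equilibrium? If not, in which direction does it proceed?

to the right

(G is a pure solid — omitted from Q_c.)
Q_c = [E]²·[MZ]³ / ([AB₃]·[J]) = (0.00119)²·(1.41)³ / ((0.0503)·(0.156)) = 5.06e-4
Q_c = 5.06e-4 < K_c = 0.00366, so the forward reaction proceeds.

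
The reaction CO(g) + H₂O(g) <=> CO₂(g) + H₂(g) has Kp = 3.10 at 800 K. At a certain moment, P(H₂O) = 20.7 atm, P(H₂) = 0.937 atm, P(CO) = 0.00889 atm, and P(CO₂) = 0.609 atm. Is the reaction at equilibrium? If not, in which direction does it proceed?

Qp = P(CO₂)·P(H₂) / (P(CO)·P(H₂O)) = (0.609)·(0.937) / ((0.00889)·(20.7)) = 3.10
Qp = 3.10 = Kp, so the system is already at equilibrium.

at equilibrium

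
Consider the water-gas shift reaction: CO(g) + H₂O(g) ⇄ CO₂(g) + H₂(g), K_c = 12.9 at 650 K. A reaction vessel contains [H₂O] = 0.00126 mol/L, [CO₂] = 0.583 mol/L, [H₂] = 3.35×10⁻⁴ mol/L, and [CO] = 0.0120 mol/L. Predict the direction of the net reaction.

Q_c = [CO₂]·[H₂] / ([CO]·[H₂O]) = (0.583)·(3.35×10⁻⁴) / ((0.0120)·(0.00126)) = 12.9
Q_c = 12.9 = K_c, so the system is already at equilibrium.

neither direction; the system is at equilibrium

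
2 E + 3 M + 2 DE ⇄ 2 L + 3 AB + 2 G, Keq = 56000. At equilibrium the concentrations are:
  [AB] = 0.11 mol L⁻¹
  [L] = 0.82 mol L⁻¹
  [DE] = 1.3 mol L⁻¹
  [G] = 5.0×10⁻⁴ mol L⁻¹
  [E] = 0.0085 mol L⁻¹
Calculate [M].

[M] = 3.2×10⁻⁴ mol L⁻¹

At equilibrium, Keq = [L]²·[AB]³·[G]² / ([E]²·[M]³·[DE]²) = 56000.
(0.82)²·(0.11)³·(5.0×10⁻⁴)² / ((0.0085)²·([M])³·(1.3)²) = 56000
[M]³ = 3.27×10⁻¹¹ ⇒ [M] = 3.2×10⁻⁴ mol L⁻¹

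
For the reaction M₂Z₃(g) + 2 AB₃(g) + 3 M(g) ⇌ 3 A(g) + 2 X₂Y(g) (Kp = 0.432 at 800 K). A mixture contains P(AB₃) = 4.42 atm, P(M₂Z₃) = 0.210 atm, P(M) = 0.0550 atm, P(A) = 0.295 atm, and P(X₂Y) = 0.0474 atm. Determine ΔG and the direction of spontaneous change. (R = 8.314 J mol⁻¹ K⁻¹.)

Qp = P(A)³·P(X₂Y)² / (P(M₂Z₃)·P(AB₃)²·P(M)³) = (0.295)³·(0.0474)² / ((0.210)·(4.42)²·(0.0550)³) = 0.0845
ΔG = RT ln(Qp/Kp) = (8.314 J mol⁻¹ K⁻¹)(800 K) × ln(0.0845/0.432)
   = (6.651 kJ/mol)(-1.632) = -10.9 kJ/mol
ΔG < 0, so the forward reaction is spontaneous (proceeds forward).

ΔG = -10.9 kJ/mol; the forward reaction is spontaneous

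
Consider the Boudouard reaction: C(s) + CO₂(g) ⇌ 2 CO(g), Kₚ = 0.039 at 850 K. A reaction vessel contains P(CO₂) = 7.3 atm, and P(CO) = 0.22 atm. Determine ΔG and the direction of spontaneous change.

ΔG = -12.5 kJ/mol; the forward reaction is spontaneous

(C is a pure solid — omitted from Qₚ.)
Qₚ = P(CO)² / P(CO₂) = (0.22)² / (7.3) = 0.00663
ΔG = RT ln(Qₚ/Kₚ) = (8.314 J mol⁻¹ K⁻¹)(850 K) × ln(0.00663/0.039)
   = (7.067 kJ/mol)(-1.772) = -12.5 kJ/mol
ΔG < 0, so the forward reaction is spontaneous (proceeds forward).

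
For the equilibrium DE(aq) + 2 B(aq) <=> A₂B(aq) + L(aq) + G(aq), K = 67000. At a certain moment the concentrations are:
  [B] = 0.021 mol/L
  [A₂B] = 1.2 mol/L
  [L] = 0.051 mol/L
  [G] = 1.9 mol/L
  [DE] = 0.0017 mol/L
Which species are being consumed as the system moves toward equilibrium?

A₂B, L, G (products)

Q = [A₂B]·[L]·[G] / ([DE]·[B]²) = (1.2)·(0.051)·(1.9) / ((0.0017)·(0.021)²) = 1.6×10⁵
Q = 1.6×10⁵ > K = 67000: net reverse reaction.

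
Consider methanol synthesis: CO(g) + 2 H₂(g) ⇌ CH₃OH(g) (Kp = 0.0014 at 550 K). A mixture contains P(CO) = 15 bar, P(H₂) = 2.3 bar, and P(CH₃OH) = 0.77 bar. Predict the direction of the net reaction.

in the reverse direction

Qp = P(CH₃OH) / (P(CO)·P(H₂)²) = (0.77) / ((15)·(2.3)²) = 0.0097
Qp = 0.0097 > Kp = 0.0014, so the reverse reaction proceeds.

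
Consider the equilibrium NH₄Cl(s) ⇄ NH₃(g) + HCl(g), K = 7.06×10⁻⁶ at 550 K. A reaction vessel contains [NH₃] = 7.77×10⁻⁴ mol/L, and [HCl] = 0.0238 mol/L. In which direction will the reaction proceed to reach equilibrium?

(NH₄Cl is a pure solid — omitted from Q.)
Q = [NH₃]·[HCl] = (7.77×10⁻⁴)·(0.0238) = 1.85×10⁻⁵
Q = 1.85×10⁻⁵ > K = 7.06×10⁻⁶, so the reverse reaction proceeds.

toward reactants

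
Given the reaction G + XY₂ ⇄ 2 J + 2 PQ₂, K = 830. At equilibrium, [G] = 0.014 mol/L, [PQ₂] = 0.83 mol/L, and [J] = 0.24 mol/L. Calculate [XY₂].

[XY₂] = 0.0034 mol/L

At equilibrium, K = [J]²·[PQ₂]² / ([G]·[XY₂]) = 830.
(0.24)²·(0.83)² / ((0.014)·([XY₂])) = 830
[XY₂] = 0.00341 = 0.0034 mol/L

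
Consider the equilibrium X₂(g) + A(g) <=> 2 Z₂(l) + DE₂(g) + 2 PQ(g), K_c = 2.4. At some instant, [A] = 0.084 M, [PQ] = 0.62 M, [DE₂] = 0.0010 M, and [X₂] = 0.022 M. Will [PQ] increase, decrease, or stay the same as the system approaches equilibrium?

(Z₂ is a pure liquid — omitted from Q_c.)
Q_c = [DE₂]·[PQ]² / ([X₂]·[A]) = (0.0010)·(0.62)² / ((0.022)·(0.084)) = 0.21
Q_c = 0.21 < K_c = 2.4: net forward reaction.
PQ is a product, so it increases.

increase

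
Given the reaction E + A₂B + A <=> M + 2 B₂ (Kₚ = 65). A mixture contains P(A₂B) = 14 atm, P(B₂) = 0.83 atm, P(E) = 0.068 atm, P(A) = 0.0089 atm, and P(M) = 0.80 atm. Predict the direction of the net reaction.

neither direction; the system is at equilibrium

Qₚ = P(M)·P(B₂)² / (P(E)·P(A₂B)·P(A)) = (0.80)·(0.83)² / ((0.068)·(14)·(0.0089)) = 65
Qₚ = 65 = Kₚ, so the system is already at equilibrium.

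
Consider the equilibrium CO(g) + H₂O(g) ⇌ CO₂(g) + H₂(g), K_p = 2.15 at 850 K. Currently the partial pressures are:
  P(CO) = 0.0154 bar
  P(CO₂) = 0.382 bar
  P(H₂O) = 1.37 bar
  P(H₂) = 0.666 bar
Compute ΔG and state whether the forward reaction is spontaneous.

Q_p = P(CO₂)·P(H₂) / (P(CO)·P(H₂O)) = (0.382)·(0.666) / ((0.0154)·(1.37)) = 12.1
ΔG = RT ln(Q_p/K_p) = (8.314 J mol⁻¹ K⁻¹)(850 K) × ln(12.1/2.15)
   = (7.067 kJ/mol)(1.728) = 12.2 kJ/mol
ΔG > 0, so the forward reaction is non-spontaneous (proceeds in reverse).

ΔG = 12.2 kJ/mol; the forward reaction is non-spontaneous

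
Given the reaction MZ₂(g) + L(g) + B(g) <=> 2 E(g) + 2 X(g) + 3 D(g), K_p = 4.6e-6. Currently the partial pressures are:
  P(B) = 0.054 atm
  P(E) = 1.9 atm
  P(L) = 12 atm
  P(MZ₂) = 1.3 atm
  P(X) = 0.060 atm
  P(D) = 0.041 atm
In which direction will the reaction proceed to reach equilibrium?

in the forward direction

Q_p = P(E)²·P(X)²·P(D)³ / (P(MZ₂)·P(L)·P(B)) = (1.9)²·(0.060)²·(0.041)³ / ((1.3)·(12)·(0.054)) = 1.1e-6
Q_p = 1.1e-6 < K_p = 4.6e-6, so the forward reaction proceeds.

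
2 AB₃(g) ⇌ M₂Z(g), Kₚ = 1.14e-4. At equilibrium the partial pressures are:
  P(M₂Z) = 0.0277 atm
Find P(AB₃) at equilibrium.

P(AB₃) = 15.6 atm

At equilibrium, Kₚ = P(M₂Z) / P(AB₃)² = 1.14e-4.
(0.0277) / (P(AB₃))² = 1.14e-4
P(AB₃)² = 243 ⇒ P(AB₃) = 15.6 atm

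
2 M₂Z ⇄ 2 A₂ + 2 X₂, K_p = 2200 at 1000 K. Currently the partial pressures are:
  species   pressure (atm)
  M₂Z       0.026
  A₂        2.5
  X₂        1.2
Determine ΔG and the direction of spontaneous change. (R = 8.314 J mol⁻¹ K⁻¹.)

Q_p = P(A₂)²·P(X₂)² / P(M₂Z)² = (2.5)²·(1.2)² / (0.026)² = 13300
ΔG = RT ln(Q_p/K_p) = (8.314 J mol⁻¹ K⁻¹)(1000 K) × ln(13300/2200)
   = (8.314 kJ/mol)(1.799) = 15.0 kJ/mol
ΔG > 0, so the forward reaction is non-spontaneous (proceeds in reverse).

ΔG = 15.0 kJ/mol; the forward reaction is non-spontaneous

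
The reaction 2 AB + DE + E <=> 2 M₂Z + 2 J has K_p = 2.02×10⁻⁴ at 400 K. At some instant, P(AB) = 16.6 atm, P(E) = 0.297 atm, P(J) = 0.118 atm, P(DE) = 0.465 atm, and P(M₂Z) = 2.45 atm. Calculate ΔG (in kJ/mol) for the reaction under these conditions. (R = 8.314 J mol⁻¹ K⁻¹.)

Q_p = P(M₂Z)²·P(J)² / (P(AB)²·P(DE)·P(E)) = (2.45)²·(0.118)² / ((16.6)²·(0.465)·(0.297)) = 0.00220
ΔG = RT ln(Q_p/K_p) = (8.314 J mol⁻¹ K⁻¹)(400 K) × ln(0.00220/2.02×10⁻⁴)
   = (3.326 kJ/mol)(2.388) = 7.94 kJ/mol
ΔG > 0, so the forward reaction is non-spontaneous (proceeds in reverse).

ΔG = 7.94 kJ/mol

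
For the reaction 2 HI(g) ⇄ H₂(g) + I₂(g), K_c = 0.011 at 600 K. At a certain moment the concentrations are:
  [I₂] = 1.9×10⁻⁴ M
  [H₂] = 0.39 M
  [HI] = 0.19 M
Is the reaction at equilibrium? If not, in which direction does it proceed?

to the right

Q_c = [H₂]·[I₂] / [HI]² = (0.39)·(1.9×10⁻⁴) / (0.19)² = 0.0021
Q_c = 0.0021 < K_c = 0.011, so the forward reaction proceeds.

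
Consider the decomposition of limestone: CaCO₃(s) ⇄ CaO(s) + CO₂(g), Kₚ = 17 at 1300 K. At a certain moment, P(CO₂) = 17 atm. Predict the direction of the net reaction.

at equilibrium

(CaCO₃, CaO are pure solids — omitted from Qₚ.)
Qₚ = P(CO₂) = 17
Qₚ = 17 = Kₚ, so the system is already at equilibrium.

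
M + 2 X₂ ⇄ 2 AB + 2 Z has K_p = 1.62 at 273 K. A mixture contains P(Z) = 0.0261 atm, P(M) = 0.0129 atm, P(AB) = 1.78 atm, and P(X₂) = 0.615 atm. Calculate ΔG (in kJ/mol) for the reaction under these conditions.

Q_p = P(AB)²·P(Z)² / (P(M)·P(X₂)²) = (1.78)²·(0.0261)² / ((0.0129)·(0.615)²) = 0.442
ΔG = RT ln(Q_p/K_p) = (8.314 J mol⁻¹ K⁻¹)(273 K) × ln(0.442/1.62)
   = (2.270 kJ/mol)(-1.299) = -2.95 kJ/mol
ΔG < 0, so the forward reaction is spontaneous (proceeds forward).

ΔG = -2.95 kJ/mol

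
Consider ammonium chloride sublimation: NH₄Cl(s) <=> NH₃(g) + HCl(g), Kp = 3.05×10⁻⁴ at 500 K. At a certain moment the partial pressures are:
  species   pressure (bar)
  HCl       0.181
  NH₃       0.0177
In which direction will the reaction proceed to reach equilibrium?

in the reverse direction

(NH₄Cl is a pure solid — omitted from Qp.)
Qp = P(NH₃)·P(HCl) = (0.0177)·(0.181) = 0.00320
Qp = 0.00320 > Kp = 3.05×10⁻⁴, so the reverse reaction proceeds.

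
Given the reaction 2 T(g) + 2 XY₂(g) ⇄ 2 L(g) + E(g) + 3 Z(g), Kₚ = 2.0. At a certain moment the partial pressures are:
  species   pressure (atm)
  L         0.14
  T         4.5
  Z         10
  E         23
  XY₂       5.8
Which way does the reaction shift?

Qₚ = P(L)²·P(E)·P(Z)³ / (P(T)²·P(XY₂)²) = (0.14)²·(23)·(10)³ / ((4.5)²·(5.8)²) = 0.66
Qₚ = 0.66 < Kₚ = 2.0, so the forward reaction proceeds.

forward (toward products)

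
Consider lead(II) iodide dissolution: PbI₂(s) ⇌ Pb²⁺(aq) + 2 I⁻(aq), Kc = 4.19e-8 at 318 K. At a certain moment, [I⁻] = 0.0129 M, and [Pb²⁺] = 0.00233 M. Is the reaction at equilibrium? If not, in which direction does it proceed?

(PbI₂ is a pure solid — omitted from Qc.)
Qc = [Pb²⁺]·[I⁻]² = (0.00233)·(0.0129)² = 3.88e-7
Qc = 3.88e-7 > Kc = 4.19e-8, so the reverse reaction proceeds.

in the reverse direction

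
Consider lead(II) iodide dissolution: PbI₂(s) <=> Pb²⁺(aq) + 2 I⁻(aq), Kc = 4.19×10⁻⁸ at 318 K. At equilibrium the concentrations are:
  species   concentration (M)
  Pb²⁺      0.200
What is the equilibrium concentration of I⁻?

[I⁻] = 4.58×10⁻⁴ M

(PbI₂ is a pure solid — omitted from Kc.)
At equilibrium, Kc = [Pb²⁺]·[I⁻]² = 4.19×10⁻⁸.
(0.200)·([I⁻])² = 4.19×10⁻⁸
[I⁻]² = 2.10×10⁻⁷ ⇒ [I⁻] = 4.58×10⁻⁴ M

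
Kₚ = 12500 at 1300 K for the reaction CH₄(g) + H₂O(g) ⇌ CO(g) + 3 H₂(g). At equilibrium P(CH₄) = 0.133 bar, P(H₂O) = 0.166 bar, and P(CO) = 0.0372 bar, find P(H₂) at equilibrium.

At equilibrium, Kₚ = P(CO)·P(H₂)³ / (P(CH₄)·P(H₂O)) = 12500.
(0.0372)·(P(H₂))³ / ((0.133)·(0.166)) = 12500
P(H₂)³ = 7420 ⇒ P(H₂) = 19.5 bar

P(H₂) = 19.5 bar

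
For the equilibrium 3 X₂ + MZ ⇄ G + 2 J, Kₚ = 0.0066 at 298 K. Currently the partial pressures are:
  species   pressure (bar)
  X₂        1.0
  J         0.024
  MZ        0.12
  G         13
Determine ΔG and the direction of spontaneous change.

ΔG = 5.57 kJ/mol; the forward reaction is non-spontaneous

Qₚ = P(G)·P(J)² / (P(X₂)³·P(MZ)) = (13)·(0.024)² / ((1.0)³·(0.12)) = 0.0624
ΔG = RT ln(Qₚ/Kₚ) = (8.314 J mol⁻¹ K⁻¹)(298 K) × ln(0.0624/0.0066)
   = (2.478 kJ/mol)(2.246) = 5.57 kJ/mol
ΔG > 0, so the forward reaction is non-spontaneous (proceeds in reverse).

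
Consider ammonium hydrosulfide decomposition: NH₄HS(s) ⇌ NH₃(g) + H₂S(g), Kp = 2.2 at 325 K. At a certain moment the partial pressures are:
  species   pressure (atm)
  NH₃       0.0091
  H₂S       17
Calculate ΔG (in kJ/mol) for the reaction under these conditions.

ΔG = -7.17 kJ/mol

(NH₄HS is a pure solid — omitted from Qp.)
Qp = P(NH₃)·P(H₂S) = (0.0091)·(17) = 0.155
ΔG = RT ln(Qp/Kp) = (8.314 J mol⁻¹ K⁻¹)(325 K) × ln(0.155/2.2)
   = (2.702 kJ/mol)(-2.653) = -7.17 kJ/mol
ΔG < 0, so the forward reaction is spontaneous (proceeds forward).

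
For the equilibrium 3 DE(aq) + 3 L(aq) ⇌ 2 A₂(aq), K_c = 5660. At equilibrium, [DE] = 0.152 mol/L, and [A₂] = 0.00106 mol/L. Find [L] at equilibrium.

[L] = 0.00384 mol/L

At equilibrium, K_c = [A₂]² / ([DE]³·[L]³) = 5660.
(0.00106)² / ((0.152)³·([L])³) = 5660
[L]³ = 5.65×10⁻⁸ ⇒ [L] = 0.00384 mol/L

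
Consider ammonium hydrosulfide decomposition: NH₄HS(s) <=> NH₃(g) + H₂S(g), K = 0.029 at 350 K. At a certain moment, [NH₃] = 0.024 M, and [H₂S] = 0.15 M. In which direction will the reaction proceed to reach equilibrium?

(NH₄HS is a pure solid — omitted from Q.)
Q = [NH₃]·[H₂S] = (0.024)·(0.15) = 0.0036
Q = 0.0036 < K = 0.029, so the forward reaction proceeds.

in the forward direction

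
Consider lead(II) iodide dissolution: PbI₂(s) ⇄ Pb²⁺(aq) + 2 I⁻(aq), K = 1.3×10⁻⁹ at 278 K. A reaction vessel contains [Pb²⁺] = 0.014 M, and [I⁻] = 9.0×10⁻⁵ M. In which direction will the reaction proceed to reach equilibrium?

in the forward direction

(PbI₂ is a pure solid — omitted from Q.)
Q = [Pb²⁺]·[I⁻]² = (0.014)·(9.0×10⁻⁵)² = 1.1×10⁻¹⁰
Q = 1.1×10⁻¹⁰ < K = 1.3×10⁻⁹, so the forward reaction proceeds.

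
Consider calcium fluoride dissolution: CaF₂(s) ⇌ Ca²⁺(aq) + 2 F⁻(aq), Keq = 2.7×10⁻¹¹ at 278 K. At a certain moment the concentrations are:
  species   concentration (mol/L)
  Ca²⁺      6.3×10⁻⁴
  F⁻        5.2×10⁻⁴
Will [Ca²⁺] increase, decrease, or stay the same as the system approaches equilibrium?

(CaF₂ is a pure solid — omitted from Q.)
Q = [Ca²⁺]·[F⁻]² = (6.3×10⁻⁴)·(5.2×10⁻⁴)² = 1.7×10⁻¹⁰
Q = 1.7×10⁻¹⁰ > Keq = 2.7×10⁻¹¹: net reverse reaction.
Ca²⁺ is a product, so it decreases.

decrease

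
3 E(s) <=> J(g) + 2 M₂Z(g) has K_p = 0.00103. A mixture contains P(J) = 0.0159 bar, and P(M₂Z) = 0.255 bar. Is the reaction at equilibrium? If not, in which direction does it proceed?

(E is a pure solid — omitted from Q_p.)
Q_p = P(J)·P(M₂Z)² = (0.0159)·(0.255)² = 0.00103
Q_p = 0.00103 = K_p, so the system is already at equilibrium.

neither direction; the system is at equilibrium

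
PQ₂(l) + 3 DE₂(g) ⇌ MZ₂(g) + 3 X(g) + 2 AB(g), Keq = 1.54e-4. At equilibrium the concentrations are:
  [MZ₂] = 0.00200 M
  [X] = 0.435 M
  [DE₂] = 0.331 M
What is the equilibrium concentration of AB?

(PQ₂ is a pure liquid — omitted from Keq.)
At equilibrium, Keq = [MZ₂]·[X]³·[AB]² / [DE₂]³ = 1.54e-4.
(0.00200)·(0.435)³·([AB])² / (0.331)³ = 1.54e-4
[AB]² = 0.0339 ⇒ [AB] = 0.184 M

[AB] = 0.184 M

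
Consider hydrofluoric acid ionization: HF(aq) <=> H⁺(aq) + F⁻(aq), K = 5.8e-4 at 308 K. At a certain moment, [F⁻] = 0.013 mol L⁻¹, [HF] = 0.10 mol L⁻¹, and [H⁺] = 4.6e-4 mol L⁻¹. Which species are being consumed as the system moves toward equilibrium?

Q = [H⁺]·[F⁻] / [HF] = (4.6e-4)·(0.013) / (0.10) = 6.0e-5
Q = 6.0e-5 < K = 5.8e-4: net forward reaction.

HF (reactants)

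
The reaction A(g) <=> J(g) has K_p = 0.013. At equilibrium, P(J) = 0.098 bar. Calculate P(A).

P(A) = 7.5 bar

At equilibrium, K_p = P(J) / P(A) = 0.013.
(0.098) / (P(A)) = 0.013
P(A) = 7.54 = 7.5 bar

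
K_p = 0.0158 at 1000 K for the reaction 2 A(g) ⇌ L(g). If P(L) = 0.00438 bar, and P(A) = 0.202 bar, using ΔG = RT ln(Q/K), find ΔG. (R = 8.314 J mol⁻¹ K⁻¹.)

ΔG = 15.9 kJ/mol

Q_p = P(L) / P(A)² = (0.00438) / (0.202)² = 0.107
ΔG = RT ln(Q_p/K_p) = (8.314 J mol⁻¹ K⁻¹)(1000 K) × ln(0.107/0.0158)
   = (8.314 kJ/mol)(1.913) = 15.9 kJ/mol
ΔG > 0, so the forward reaction is non-spontaneous (proceeds in reverse).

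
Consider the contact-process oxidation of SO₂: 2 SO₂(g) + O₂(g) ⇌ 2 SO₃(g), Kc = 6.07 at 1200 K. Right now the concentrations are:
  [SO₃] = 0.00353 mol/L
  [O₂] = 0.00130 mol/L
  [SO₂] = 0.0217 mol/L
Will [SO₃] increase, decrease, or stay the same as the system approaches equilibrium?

Qc = [SO₃]² / ([SO₂]²·[O₂]) = (0.00353)² / ((0.0217)²·(0.00130)) = 20.4
Qc = 20.4 > Kc = 6.07: net reverse reaction.
SO₃ is a product, so it decreases.

decrease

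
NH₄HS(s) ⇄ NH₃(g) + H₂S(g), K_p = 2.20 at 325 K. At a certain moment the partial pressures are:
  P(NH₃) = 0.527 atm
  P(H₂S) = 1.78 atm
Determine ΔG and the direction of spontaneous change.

(NH₄HS is a pure solid — omitted from Q_p.)
Q_p = P(NH₃)·P(H₂S) = (0.527)·(1.78) = 0.938
ΔG = RT ln(Q_p/K_p) = (8.314 J mol⁻¹ K⁻¹)(325 K) × ln(0.938/2.20)
   = (2.702 kJ/mol)(-0.8525) = -2.30 kJ/mol
ΔG < 0, so the forward reaction is spontaneous (proceeds forward).

ΔG = -2.30 kJ/mol; the forward reaction is spontaneous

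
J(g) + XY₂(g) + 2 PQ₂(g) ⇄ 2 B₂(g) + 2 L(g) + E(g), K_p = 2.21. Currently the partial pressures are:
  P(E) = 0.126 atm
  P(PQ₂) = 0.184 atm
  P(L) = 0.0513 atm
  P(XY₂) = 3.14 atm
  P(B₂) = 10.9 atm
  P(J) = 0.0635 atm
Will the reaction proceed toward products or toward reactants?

reverse (toward reactants)

Q_p = P(B₂)²·P(L)²·P(E) / (P(J)·P(XY₂)·P(PQ₂)²) = (10.9)²·(0.0513)²·(0.126) / ((0.0635)·(3.14)·(0.184)²) = 5.84
Q_p = 5.84 > K_p = 2.21, so the reverse reaction proceeds.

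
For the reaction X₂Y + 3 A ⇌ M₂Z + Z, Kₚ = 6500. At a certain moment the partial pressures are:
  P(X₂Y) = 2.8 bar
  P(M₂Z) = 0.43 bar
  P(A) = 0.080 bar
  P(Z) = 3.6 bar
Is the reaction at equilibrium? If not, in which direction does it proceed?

to the right

Qₚ = P(M₂Z)·P(Z) / (P(X₂Y)·P(A)³) = (0.43)·(3.6) / ((2.8)·(0.080)³) = 1100
Qₚ = 1100 < Kₚ = 6500, so the forward reaction proceeds.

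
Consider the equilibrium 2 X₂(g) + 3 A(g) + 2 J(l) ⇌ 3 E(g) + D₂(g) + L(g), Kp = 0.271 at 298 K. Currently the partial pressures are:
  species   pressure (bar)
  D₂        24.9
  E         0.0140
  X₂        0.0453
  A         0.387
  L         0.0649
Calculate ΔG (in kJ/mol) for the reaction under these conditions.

ΔG = -4.91 kJ/mol

(J is a pure liquid — omitted from Qp.)
Qp = P(E)³·P(D₂)·P(L) / (P(X₂)²·P(A)³) = (0.0140)³·(24.9)·(0.0649) / ((0.0453)²·(0.387)³) = 0.0373
ΔG = RT ln(Qp/Kp) = (8.314 J mol⁻¹ K⁻¹)(298 K) × ln(0.0373/0.271)
   = (2.478 kJ/mol)(-1.983) = -4.91 kJ/mol
ΔG < 0, so the forward reaction is spontaneous (proceeds forward).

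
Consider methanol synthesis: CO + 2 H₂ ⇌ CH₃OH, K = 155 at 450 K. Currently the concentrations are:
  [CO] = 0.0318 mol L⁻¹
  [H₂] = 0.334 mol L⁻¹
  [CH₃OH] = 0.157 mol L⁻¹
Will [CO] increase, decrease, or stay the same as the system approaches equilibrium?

Q = [CH₃OH] / ([CO]·[H₂]²) = (0.157) / ((0.0318)·(0.334)²) = 44.3
Q = 44.3 < K = 155: net forward reaction.
CO is a reactant, so it decreases.

decrease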